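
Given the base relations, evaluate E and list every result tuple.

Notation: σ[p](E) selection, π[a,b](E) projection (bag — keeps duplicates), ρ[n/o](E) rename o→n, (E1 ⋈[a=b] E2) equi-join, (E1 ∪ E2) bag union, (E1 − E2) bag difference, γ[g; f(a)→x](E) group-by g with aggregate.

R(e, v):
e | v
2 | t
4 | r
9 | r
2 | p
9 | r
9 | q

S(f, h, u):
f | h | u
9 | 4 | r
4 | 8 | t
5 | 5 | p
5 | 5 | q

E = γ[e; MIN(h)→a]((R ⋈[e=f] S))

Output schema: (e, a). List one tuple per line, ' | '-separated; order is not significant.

Row counts bottom-up:
  R → 6
  S → 4
  (R ⋈[e=f] S) → 4
  γ[e; MIN(h)→a]((R ⋈[e=f] S)) → 2

== RESULT ==
e | a
4 | 8
9 | 4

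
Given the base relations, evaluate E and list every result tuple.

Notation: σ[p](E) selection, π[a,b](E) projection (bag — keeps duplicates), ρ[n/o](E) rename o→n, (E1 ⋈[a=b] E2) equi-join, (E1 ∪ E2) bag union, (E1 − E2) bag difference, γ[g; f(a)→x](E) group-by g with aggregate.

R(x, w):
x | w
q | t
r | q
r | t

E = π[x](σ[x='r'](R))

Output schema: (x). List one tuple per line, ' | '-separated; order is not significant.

Subexpression sizes:
  R → 3
  σ[x='r'](R) → 2
  π[x](σ[x='r'](R)) → 2

== RESULT ==
x
r
r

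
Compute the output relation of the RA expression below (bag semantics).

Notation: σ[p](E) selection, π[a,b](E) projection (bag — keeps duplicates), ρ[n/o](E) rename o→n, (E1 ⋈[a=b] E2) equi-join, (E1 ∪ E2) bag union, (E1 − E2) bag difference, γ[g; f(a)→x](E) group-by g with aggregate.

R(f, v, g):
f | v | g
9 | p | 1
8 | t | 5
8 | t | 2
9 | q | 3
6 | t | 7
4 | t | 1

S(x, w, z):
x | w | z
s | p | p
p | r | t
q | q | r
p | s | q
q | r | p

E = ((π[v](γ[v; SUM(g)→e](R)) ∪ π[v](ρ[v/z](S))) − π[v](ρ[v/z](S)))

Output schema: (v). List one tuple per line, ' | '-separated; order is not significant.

Per-node cardinality:
  R → 6
  γ[v; SUM(g)→e](R) → 3
  π[v](γ[v; SUM(g)→e](R)) → 3
  S → 5
  ρ[v/z](S) → 5
  π[v](ρ[v/z](S)) → 5
  (π[v](γ[v; SUM(g)→e](R)) ∪ π[v](ρ[v/z](S))) → 8
  S → 5
  ρ[v/z](S) → 5
  π[v](ρ[v/z](S)) → 5
  ((π[v](γ[v; SUM(g)→e](R)) ∪ π[v](ρ[v/z](S))) − π[v](ρ[v/z](S))) → 3

== RESULT ==
v
p
q
t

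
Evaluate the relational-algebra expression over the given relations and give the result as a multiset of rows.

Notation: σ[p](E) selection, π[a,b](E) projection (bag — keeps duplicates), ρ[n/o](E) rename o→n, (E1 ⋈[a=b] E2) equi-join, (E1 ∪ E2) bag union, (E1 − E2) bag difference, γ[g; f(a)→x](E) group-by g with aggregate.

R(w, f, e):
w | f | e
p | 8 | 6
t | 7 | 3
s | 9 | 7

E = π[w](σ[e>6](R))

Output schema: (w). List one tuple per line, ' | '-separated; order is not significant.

Subexpression sizes:
  R → 3
  σ[e>6](R) → 1
  π[w](σ[e>6](R)) → 1

== RESULT ==
w
s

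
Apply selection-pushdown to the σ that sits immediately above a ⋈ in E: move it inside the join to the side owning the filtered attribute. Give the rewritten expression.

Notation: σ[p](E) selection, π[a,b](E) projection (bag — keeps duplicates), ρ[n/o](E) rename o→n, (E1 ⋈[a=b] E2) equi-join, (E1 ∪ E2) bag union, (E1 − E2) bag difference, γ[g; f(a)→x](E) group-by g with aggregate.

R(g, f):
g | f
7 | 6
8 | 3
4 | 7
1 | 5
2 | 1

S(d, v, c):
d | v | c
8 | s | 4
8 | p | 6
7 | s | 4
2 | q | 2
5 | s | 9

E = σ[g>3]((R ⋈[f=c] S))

σ filters on g, owned by the left side.
E' = (σ[g>3](R) ⋈[f=c] S)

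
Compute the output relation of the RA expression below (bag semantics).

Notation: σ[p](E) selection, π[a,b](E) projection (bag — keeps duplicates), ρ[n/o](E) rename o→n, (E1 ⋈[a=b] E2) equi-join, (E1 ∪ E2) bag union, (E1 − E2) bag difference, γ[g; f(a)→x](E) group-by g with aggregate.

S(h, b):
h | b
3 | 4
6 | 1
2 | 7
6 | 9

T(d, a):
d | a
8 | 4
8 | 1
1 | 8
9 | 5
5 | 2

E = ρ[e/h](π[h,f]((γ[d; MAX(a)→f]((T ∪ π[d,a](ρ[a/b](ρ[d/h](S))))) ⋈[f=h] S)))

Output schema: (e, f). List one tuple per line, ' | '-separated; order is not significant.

Row counts bottom-up:
  T → 5
  S → 4
  ρ[d/h](S) → 4
  ρ[a/b](ρ[d/h](S)) → 4
  π[d,a](ρ[a/b](ρ[d/h](S))) → 4
  (T ∪ π[d,a](ρ[a/b](ρ[d/h](S)))) → 9
  γ[d; MAX(a)→f]((T ∪ π[d,a](ρ[a/b](ρ[d/h](S))))) → 7
  S → 4
  (γ[d; MAX(a)→f]((T ∪ π[d,a](ρ[a/b](ρ[d/h](S))))) ⋈[f=h] S) → 1
  π[h,f]((γ[d; MAX(a)→f]((T ∪ π[d,a](ρ[a/b](ρ[d/h](S))))) ⋈[f=h] S)) → 1
  ρ[e/h](π[h,f]((γ[d; MAX(a)→f]((T ∪ π[d,a](ρ[a/b](ρ[d/h](S))))) ⋈[f=h] S))) → 1

== RESULT ==
e | f
2 | 2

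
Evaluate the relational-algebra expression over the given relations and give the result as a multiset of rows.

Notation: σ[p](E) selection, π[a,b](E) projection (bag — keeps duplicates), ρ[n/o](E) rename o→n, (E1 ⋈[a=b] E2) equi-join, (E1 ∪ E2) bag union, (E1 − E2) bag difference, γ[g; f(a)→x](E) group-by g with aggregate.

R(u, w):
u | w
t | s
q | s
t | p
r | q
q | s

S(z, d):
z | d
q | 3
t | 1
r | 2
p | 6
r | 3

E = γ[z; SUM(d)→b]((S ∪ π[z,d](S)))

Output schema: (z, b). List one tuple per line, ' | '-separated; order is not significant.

Stepwise |·|:
  S → 5
  S → 5
  π[z,d](S) → 5
  (S ∪ π[z,d](S)) → 10
  γ[z; SUM(d)→b]((S ∪ π[z,d](S))) → 4

== RESULT ==
z | b
p | 12
q | 6
r | 10
t | 2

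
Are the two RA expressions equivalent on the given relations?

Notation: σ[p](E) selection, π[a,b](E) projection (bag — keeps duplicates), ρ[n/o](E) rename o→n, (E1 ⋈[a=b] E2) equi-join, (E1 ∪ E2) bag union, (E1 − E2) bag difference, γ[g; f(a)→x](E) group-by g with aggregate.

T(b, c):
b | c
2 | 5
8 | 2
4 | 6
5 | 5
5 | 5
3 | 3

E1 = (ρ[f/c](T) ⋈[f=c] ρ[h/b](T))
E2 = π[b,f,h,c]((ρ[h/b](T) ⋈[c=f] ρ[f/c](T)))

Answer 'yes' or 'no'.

E1 row counts bottom-up:
  T → 6
  ρ[f/c](T) → 6
  T → 6
  ρ[h/b](T) → 6
  (ρ[f/c](T) ⋈[f=c] ρ[h/b](T)) → 12
E2 row counts bottom-up:
  T → 6
  ρ[h/b](T) → 6
  T → 6
  ρ[f/c](T) → 6
  (ρ[h/b](T) ⋈[c=f] ρ[f/c](T)) → 12
  π[b,f,h,c]((ρ[h/b](T) ⋈[c=f] ρ[f/c](T))) → 12

E1 and E2 produce the same multiset:
b | f | h | c
2 | 5 | 2 | 5
2 | 5 | 5 | 5
2 | 5 | 5 | 5
3 | 3 | 3 | 3
4 | 6 | 4 | 6
5 | 5 | 2 | 5
5 | 5 | 2 | 5
5 | 5 | 5 | 5
5 | 5 | 5 | 5
5 | 5 | 5 | 5
5 | 5 | 5 | 5
8 | 2 | 8 | 2

yes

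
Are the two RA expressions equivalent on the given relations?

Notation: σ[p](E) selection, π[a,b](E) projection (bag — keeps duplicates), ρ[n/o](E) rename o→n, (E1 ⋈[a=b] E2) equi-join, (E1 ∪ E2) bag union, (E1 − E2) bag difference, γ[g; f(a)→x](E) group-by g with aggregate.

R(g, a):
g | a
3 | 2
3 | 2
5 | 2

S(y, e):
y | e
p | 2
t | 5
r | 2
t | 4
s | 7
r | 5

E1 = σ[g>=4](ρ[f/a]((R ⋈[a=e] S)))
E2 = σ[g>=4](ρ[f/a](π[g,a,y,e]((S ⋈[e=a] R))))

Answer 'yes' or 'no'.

E1 stepwise |·|:
  R → 3
  S → 6
  (R ⋈[a=e] S) → 6
  ρ[f/a]((R ⋈[a=e] S)) → 6
  σ[g>=4](ρ[f/a]((R ⋈[a=e] S))) → 2
E2 stepwise |·|:
  S → 6
  R → 3
  (S ⋈[e=a] R) → 6
  π[g,a,y,e]((S ⋈[e=a] R)) → 6
  ρ[f/a](π[g,a,y,e]((S ⋈[e=a] R))) → 6
  σ[g>=4](ρ[f/a](π[g,a,y,e]((S ⋈[e=a] R)))) → 2

E1 and E2 produce the same multiset:
g | f | y | e
5 | 2 | p | 2
5 | 2 | r | 2

yes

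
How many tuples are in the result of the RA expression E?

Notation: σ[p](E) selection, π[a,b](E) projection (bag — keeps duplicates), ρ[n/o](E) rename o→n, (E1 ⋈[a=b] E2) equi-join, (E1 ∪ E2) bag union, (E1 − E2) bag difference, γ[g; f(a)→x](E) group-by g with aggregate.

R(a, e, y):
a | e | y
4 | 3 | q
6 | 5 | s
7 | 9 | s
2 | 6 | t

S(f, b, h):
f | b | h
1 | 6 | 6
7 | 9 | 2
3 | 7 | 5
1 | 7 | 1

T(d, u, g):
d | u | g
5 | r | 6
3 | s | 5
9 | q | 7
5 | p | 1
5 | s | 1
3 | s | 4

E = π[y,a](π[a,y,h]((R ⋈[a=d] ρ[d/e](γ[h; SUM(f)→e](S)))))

Row counts bottom-up:
  R → 4
  S → 4
  γ[h; SUM(f)→e](S) → 4
  ρ[d/e](γ[h; SUM(f)→e](S)) → 4
  (R ⋈[a=d] ρ[d/e](γ[h; SUM(f)→e](S))) → 1
  π[a,y,h]((R ⋈[a=d] ρ[d/e](γ[h; SUM(f)→e](S)))) → 1
  π[y,a](π[a,y,h]((R ⋈[a=d] ρ[d/e](γ[h; SUM(f)→e](S))))) → 1

|E| = 1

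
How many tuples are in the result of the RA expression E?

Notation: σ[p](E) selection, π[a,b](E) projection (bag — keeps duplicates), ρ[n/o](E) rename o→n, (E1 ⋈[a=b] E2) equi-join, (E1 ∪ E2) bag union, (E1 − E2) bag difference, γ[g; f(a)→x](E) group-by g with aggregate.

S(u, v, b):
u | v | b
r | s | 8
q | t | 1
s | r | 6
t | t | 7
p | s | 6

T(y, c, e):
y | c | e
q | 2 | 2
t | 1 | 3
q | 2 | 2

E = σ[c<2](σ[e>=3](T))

Per-node cardinality:
  T → 3
  σ[e>=3](T) → 1
  σ[c<2](σ[e>=3](T)) → 1

|E| = 1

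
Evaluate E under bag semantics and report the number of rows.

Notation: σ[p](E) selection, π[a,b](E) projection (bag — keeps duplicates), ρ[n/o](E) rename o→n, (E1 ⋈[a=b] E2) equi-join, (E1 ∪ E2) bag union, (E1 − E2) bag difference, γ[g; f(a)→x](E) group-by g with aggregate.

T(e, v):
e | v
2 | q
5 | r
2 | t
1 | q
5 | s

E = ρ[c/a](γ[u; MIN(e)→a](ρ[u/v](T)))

Per-node cardinality:
  T → 5
  ρ[u/v](T) → 5
  γ[u; MIN(e)→a](ρ[u/v](T)) → 4
  ρ[c/a](γ[u; MIN(e)→a](ρ[u/v](T))) → 4

|E| = 4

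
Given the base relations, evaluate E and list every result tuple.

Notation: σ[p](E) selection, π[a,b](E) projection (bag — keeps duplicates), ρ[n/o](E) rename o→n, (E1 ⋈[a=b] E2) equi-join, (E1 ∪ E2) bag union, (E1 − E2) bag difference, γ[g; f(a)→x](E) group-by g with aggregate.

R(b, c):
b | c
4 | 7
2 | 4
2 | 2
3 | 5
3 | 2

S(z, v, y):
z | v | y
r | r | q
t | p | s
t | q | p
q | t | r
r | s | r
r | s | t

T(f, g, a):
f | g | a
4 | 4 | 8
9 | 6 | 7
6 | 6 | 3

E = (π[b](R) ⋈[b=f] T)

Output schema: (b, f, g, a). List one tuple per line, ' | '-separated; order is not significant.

Row counts bottom-up:
  R → 5
  π[b](R) → 5
  T → 3
  (π[b](R) ⋈[b=f] T) → 1

== RESULT ==
b | f | g | a
4 | 4 | 4 | 8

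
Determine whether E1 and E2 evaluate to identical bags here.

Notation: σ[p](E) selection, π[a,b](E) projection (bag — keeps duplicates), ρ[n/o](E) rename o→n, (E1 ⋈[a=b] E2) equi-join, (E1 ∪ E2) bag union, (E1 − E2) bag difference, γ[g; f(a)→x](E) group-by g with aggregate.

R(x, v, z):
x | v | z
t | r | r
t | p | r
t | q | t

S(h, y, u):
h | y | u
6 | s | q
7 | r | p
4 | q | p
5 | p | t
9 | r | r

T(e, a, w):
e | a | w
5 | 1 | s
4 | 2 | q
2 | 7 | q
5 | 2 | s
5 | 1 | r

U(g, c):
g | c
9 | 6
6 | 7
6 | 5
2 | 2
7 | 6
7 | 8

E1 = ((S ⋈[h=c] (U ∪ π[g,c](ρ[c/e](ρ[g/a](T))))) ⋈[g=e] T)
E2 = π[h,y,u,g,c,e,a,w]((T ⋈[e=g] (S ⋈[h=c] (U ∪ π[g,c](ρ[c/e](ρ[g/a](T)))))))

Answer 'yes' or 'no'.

E1 per-node cardinality:
  S → 5
  U → 6
  T → 5
  ρ[g/a](T) → 5
  ρ[c/e](ρ[g/a](T)) → 5
  π[g,c](ρ[c/e](ρ[g/a](T))) → 5
  (U ∪ π[g,c](ρ[c/e](ρ[g/a](T)))) → 11
  (S ⋈[h=c] (U ∪ π[g,c](ρ[c/e](ρ[g/a](T))))) → 8
  T → 5
  ((S ⋈[h=c] (U ∪ π[g,c](ρ[c/e](ρ[g/a](T))))) ⋈[g=e] T) → 2
E2 per-node cardinality:
  T → 5
  S → 5
  U → 6
  T → 5
  ρ[g/a](T) → 5
  ρ[c/e](ρ[g/a](T)) → 5
  π[g,c](ρ[c/e](ρ[g/a](T))) → 5
  (U ∪ π[g,c](ρ[c/e](ρ[g/a](T)))) → 11
  (S ⋈[h=c] (U ∪ π[g,c](ρ[c/e](ρ[g/a](T))))) → 8
  (T ⋈[e=g] (S ⋈[h=c] (U ∪ π[g,c](ρ[c/e](ρ[g/a](T)))))) → 2
  π[h,y,u,g,c,e,a,w]((T ⋈[e=g] (S ⋈[h=c] (U ∪ π[g,c](ρ[c/e](ρ[g/a](T))))))) → 2

E1 and E2 produce the same multiset:
h | y | u | g | c | e | a | w
4 | q | p | 2 | 4 | 2 | 7 | q
5 | p | t | 2 | 5 | 2 | 7 | q

yes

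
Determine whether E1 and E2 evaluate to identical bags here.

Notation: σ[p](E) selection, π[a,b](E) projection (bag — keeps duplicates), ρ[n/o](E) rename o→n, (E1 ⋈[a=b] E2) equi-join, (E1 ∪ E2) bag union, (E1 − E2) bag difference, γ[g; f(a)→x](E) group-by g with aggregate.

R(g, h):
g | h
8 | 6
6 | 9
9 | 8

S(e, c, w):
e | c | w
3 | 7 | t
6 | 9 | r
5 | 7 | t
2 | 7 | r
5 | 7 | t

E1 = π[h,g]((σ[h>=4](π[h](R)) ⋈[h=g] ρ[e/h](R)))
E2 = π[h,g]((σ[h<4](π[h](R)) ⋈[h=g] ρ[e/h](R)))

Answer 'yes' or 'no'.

E1 subexpression sizes:
  R → 3
  π[h](R) → 3
  σ[h>=4](π[h](R)) → 3
  R → 3
  ρ[e/h](R) → 3
  (σ[h>=4](π[h](R)) ⋈[h=g] ρ[e/h](R)) → 3
  π[h,g]((σ[h>=4](π[h](R)) ⋈[h=g] ρ[e/h](R))) → 3
E2 subexpression sizes:
  R → 3
  π[h](R) → 3
  σ[h<4](π[h](R)) → 0
  R → 3
  ρ[e/h](R) → 3
  (σ[h<4](π[h](R)) ⋈[h=g] ρ[e/h](R)) → 0
  π[h,g]((σ[h<4](π[h](R)) ⋈[h=g] ρ[e/h](R))) → 0

E1 result:
h | g
6 | 6
8 | 8
9 | 9
E2 result:
h | g
(0 rows)
Witness: (6, 6) appears 1× in E1 but 0× in E2.

no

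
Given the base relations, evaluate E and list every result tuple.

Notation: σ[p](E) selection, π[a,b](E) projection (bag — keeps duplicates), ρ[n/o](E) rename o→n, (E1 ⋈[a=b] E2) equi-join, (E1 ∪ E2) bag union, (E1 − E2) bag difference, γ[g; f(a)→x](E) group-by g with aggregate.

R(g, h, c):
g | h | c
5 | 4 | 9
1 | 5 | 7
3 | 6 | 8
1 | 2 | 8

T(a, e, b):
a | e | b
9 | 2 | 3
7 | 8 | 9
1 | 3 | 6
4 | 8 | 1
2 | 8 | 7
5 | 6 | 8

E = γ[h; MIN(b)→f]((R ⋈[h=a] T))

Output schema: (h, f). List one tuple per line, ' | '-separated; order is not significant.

Subexpression sizes:
  R → 4
  T → 6
  (R ⋈[h=a] T) → 3
  γ[h; MIN(b)→f]((R ⋈[h=a] T)) → 3

== RESULT ==
h | f
2 | 7
4 | 1
5 | 8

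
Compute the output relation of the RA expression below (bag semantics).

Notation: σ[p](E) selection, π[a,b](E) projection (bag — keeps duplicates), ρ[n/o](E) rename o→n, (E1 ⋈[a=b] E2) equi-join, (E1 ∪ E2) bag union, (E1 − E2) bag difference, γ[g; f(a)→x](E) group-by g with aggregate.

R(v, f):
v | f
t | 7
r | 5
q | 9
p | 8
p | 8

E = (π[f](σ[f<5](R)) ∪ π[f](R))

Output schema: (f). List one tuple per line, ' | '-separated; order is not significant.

Row counts bottom-up:
  R → 5
  σ[f<5](R) → 0
  π[f](σ[f<5](R)) → 0
  R → 5
  π[f](R) → 5
  (π[f](σ[f<5](R)) ∪ π[f](R)) → 5

== RESULT ==
f
5
7
8
8
9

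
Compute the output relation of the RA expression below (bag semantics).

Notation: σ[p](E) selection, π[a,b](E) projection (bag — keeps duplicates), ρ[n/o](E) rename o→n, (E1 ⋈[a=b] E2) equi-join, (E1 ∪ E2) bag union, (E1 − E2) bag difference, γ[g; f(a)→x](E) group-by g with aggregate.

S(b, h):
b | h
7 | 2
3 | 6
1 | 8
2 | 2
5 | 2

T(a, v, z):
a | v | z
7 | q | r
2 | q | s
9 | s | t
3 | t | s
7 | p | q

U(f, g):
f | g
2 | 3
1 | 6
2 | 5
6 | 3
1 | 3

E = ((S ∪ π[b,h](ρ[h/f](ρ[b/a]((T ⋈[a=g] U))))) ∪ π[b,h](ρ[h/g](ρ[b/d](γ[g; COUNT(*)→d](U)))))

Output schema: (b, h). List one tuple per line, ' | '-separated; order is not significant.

Row counts bottom-up:
  S → 5
  T → 5
  U → 5
  (T ⋈[a=g] U) → 3
  ρ[b/a]((T ⋈[a=g] U)) → 3
  ρ[h/f](ρ[b/a]((T ⋈[a=g] U))) → 3
  π[b,h](ρ[h/f](ρ[b/a]((T ⋈[a=g] U)))) → 3
  (S ∪ π[b,h](ρ[h/f](ρ[b/a]((T ⋈[a=g] U))))) → 8
  U → 5
  γ[g; COUNT(*)→d](U) → 3
  ρ[b/d](γ[g; COUNT(*)→d](U)) → 3
  ρ[h/g](ρ[b/d](γ[g; COUNT(*)→d](U))) → 3
  π[b,h](ρ[h/g](ρ[b/d](γ[g; COUNT(*)→d](U)))) → 3
  ((S ∪ π[b,h](ρ[h/f](ρ[b/a]((T ⋈[a=g] U))))) ∪ π[b,h](ρ[h/g](ρ[b/d](γ[g; COUNT(*)→d](U))))) → 11

== RESULT ==
b | h
1 | 5
1 | 6
1 | 8
2 | 2
3 | 1
3 | 2
3 | 3
3 | 6
3 | 6
5 | 2
7 | 2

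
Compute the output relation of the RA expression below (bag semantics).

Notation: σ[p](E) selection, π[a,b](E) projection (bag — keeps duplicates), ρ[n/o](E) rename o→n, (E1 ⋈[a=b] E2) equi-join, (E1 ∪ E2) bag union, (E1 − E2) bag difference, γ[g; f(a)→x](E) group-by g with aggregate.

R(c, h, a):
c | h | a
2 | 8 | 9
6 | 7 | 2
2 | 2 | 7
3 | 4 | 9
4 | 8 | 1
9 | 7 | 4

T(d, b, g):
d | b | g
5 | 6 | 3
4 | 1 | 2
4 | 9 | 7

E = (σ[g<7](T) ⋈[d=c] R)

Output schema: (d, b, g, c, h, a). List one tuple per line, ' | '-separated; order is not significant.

Row counts bottom-up:
  T → 3
  σ[g<7](T) → 2
  R → 6
  (σ[g<7](T) ⋈[d=c] R) → 1

== RESULT ==
d | b | g | c | h | a
4 | 1 | 2 | 4 | 8 | 1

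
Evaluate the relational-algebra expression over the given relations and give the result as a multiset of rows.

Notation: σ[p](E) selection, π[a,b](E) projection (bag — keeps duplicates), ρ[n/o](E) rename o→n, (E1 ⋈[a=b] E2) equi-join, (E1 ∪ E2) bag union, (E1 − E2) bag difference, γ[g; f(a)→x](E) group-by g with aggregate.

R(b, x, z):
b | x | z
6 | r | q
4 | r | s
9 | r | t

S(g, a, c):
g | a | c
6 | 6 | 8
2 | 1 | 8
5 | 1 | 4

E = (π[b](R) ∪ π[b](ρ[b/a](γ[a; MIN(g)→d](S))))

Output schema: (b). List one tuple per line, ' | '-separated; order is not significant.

Per-node cardinality:
  R → 3
  π[b](R) → 3
  S → 3
  γ[a; MIN(g)→d](S) → 2
  ρ[b/a](γ[a; MIN(g)→d](S)) → 2
  π[b](ρ[b/a](γ[a; MIN(g)→d](S))) → 2
  (π[b](R) ∪ π[b](ρ[b/a](γ[a; MIN(g)→d](S)))) → 5

== RESULT ==
b
1
4
6
6
9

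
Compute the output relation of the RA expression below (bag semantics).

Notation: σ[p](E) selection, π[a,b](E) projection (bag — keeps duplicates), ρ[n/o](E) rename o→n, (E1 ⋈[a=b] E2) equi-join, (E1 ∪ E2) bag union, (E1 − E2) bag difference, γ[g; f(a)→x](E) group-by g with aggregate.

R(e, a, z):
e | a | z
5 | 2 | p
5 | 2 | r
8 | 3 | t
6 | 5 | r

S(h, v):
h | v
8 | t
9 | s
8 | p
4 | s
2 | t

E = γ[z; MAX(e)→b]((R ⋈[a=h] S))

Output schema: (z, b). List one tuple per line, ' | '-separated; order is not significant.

Stepwise |·|:
  R → 4
  S → 5
  (R ⋈[a=h] S) → 2
  γ[z; MAX(e)→b]((R ⋈[a=h] S)) → 2

== RESULT ==
z | b
p | 5
r | 5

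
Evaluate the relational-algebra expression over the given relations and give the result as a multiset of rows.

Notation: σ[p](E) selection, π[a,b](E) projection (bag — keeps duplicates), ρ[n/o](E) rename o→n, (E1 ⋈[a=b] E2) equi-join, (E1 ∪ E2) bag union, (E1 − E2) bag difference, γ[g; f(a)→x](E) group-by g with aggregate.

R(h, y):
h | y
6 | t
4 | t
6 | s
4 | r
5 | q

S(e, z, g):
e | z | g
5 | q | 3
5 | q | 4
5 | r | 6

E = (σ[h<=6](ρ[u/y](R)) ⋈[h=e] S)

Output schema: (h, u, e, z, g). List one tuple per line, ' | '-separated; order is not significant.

Stepwise |·|:
  R → 5
  ρ[u/y](R) → 5
  σ[h<=6](ρ[u/y](R)) → 5
  S → 3
  (σ[h<=6](ρ[u/y](R)) ⋈[h=e] S) → 3

== RESULT ==
h | u | e | z | g
5 | q | 5 | q | 3
5 | q | 5 | q | 4
5 | q | 5 | r | 6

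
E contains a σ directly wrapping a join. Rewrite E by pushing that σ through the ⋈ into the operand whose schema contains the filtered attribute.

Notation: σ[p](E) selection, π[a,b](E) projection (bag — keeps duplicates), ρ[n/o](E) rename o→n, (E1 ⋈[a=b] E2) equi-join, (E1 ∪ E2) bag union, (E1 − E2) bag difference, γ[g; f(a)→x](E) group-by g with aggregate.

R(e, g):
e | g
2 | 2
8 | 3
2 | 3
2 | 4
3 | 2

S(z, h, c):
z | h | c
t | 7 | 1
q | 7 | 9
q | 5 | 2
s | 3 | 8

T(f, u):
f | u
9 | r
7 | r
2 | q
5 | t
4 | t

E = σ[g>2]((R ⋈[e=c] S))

σ filters on g, owned by the left side.
E' = (σ[g>2](R) ⋈[e=c] S)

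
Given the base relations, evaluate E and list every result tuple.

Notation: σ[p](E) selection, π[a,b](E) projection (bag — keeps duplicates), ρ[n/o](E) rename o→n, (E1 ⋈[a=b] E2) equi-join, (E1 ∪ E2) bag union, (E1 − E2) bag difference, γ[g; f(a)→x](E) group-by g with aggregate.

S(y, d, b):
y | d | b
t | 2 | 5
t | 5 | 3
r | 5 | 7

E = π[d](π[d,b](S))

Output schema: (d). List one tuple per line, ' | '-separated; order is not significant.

Stepwise |·|:
  S → 3
  π[d,b](S) → 3
  π[d](π[d,b](S)) → 3

== RESULT ==
d
2
5
5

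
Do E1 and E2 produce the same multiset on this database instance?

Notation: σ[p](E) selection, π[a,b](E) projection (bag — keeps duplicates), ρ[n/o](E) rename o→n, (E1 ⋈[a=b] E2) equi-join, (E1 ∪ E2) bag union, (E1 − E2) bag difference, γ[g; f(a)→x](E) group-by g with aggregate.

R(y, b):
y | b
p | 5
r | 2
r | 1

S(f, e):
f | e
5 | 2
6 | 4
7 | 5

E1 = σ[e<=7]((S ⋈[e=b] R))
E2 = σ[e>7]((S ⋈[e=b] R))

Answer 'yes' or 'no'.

E1 stepwise |·|:
  S → 3
  R → 3
  (S ⋈[e=b] R) → 2
  σ[e<=7]((S ⋈[e=b] R)) → 2
E2 stepwise |·|:
  S → 3
  R → 3
  (S ⋈[e=b] R) → 2
  σ[e>7]((S ⋈[e=b] R)) → 0

E1 result:
f | e | y | b
5 | 2 | r | 2
7 | 5 | p | 5
E2 result:
f | e | y | b
(0 rows)
Witness: (7, 5, 'p', 5) appears 1× in E1 but 0× in E2.

no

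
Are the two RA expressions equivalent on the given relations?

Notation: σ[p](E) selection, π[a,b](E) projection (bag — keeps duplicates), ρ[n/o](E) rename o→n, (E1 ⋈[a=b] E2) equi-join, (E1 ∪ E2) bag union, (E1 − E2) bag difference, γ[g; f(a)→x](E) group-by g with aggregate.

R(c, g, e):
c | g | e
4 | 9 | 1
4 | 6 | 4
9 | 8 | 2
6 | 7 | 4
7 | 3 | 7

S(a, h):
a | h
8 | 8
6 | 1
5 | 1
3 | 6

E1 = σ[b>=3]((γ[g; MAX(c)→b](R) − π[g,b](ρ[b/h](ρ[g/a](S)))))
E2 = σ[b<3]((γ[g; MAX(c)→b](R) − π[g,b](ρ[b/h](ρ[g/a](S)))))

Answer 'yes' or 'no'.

E1 per-node cardinality:
  R → 5
  γ[g; MAX(c)→b](R) → 5
  S → 4
  ρ[g/a](S) → 4
  ρ[b/h](ρ[g/a](S)) → 4
  π[g,b](ρ[b/h](ρ[g/a](S))) → 4
  (γ[g; MAX(c)→b](R) − π[g,b](ρ[b/h](ρ[g/a](S)))) → 5
  σ[b>=3]((γ[g; MAX(c)→b](R) − π[g,b](ρ[b/h](ρ[g/a](S))))) → 5
E2 per-node cardinality:
  R → 5
  γ[g; MAX(c)→b](R) → 5
  S → 4
  ρ[g/a](S) → 4
  ρ[b/h](ρ[g/a](S)) → 4
  π[g,b](ρ[b/h](ρ[g/a](S))) → 4
  (γ[g; MAX(c)→b](R) − π[g,b](ρ[b/h](ρ[g/a](S)))) → 5
  σ[b<3]((γ[g; MAX(c)→b](R) − π[g,b](ρ[b/h](ρ[g/a](S))))) → 0

E1 result:
g | b
3 | 7
6 | 4
7 | 6
8 | 9
9 | 4
E2 result:
g | b
(0 rows)
Witness: (8, 9) appears 1× in E1 but 0× in E2.

no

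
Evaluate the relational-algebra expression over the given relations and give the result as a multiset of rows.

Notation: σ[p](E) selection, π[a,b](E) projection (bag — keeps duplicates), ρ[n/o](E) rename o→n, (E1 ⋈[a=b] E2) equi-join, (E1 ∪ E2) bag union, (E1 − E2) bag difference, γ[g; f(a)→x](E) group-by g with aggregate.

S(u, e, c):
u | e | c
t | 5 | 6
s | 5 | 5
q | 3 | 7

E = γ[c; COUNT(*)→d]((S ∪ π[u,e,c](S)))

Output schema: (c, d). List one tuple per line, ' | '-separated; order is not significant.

Subexpression sizes:
  S → 3
  S → 3
  π[u,e,c](S) → 3
  (S ∪ π[u,e,c](S)) → 6
  γ[c; COUNT(*)→d]((S ∪ π[u,e,c](S))) → 3

== RESULT ==
c | d
5 | 2
6 | 2
7 | 2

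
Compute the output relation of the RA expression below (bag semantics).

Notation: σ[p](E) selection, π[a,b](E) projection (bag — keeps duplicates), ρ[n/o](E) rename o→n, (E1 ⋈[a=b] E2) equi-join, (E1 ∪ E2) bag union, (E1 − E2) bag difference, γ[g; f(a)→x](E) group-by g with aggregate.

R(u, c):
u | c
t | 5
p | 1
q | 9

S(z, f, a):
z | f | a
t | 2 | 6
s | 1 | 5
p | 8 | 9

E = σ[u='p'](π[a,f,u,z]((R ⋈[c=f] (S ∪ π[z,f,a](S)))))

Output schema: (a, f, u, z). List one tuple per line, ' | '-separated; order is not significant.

Stepwise |·|:
  R → 3
  S → 3
  S → 3
  π[z,f,a](S) → 3
  (S ∪ π[z,f,a](S)) → 6
  (R ⋈[c=f] (S ∪ π[z,f,a](S))) → 2
  π[a,f,u,z]((R ⋈[c=f] (S ∪ π[z,f,a](S)))) → 2
  σ[u='p'](π[a,f,u,z]((R ⋈[c=f] (S ∪ π[z,f,a](S))))) → 2

== RESULT ==
a | f | u | z
5 | 1 | p | s
5 | 1 | p | s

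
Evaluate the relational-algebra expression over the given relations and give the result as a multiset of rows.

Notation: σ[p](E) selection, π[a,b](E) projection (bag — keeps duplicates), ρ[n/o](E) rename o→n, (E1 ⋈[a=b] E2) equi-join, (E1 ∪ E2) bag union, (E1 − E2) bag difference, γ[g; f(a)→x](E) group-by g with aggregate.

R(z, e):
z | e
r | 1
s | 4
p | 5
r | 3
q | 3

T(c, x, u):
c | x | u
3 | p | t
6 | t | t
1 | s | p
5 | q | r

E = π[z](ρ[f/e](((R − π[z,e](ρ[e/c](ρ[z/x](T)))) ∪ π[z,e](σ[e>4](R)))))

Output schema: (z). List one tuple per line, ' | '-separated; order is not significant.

Subexpression sizes:
  R → 5
  T → 4
  ρ[z/x](T) → 4
  ρ[e/c](ρ[z/x](T)) → 4
  π[z,e](ρ[e/c](ρ[z/x](T))) → 4
  (R − π[z,e](ρ[e/c](ρ[z/x](T)))) → 5
  R → 5
  σ[e>4](R) → 1
  π[z,e](σ[e>4](R)) → 1
  ((R − π[z,e](ρ[e/c](ρ[z/x](T)))) ∪ π[z,e](σ[e>4](R))) → 6
  ρ[f/e](((R − π[z,e](ρ[e/c](ρ[z/x](T)))) ∪ π[z,e](σ[e>4](R)))) → 6
  π[z](ρ[f/e](((R − π[z,e](ρ[e/c](ρ[z/x](T)))) ∪ π[z,e](σ[e>4](R))))) → 6

== RESULT ==
z
p
p
q
r
r
s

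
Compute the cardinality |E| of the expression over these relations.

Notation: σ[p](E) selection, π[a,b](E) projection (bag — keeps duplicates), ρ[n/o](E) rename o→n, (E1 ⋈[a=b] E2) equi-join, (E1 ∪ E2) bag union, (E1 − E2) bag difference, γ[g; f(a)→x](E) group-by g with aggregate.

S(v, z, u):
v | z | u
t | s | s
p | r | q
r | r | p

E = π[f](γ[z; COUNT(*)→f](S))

Stepwise |·|:
  S → 3
  γ[z; COUNT(*)→f](S) → 2
  π[f](γ[z; COUNT(*)→f](S)) → 2

|E| = 2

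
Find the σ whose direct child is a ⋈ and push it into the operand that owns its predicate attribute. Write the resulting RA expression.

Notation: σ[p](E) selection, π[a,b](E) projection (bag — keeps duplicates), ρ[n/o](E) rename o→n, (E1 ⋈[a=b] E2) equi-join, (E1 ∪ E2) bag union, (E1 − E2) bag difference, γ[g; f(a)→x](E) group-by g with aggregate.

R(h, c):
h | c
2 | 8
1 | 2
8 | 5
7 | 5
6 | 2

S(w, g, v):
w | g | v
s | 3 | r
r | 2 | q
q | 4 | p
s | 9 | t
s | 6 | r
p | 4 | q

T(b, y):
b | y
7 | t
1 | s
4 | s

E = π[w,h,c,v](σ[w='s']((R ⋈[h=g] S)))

σ filters on w, owned by the right side.
E' = π[w,h,c,v]((R ⋈[h=g] σ[w='s'](S)))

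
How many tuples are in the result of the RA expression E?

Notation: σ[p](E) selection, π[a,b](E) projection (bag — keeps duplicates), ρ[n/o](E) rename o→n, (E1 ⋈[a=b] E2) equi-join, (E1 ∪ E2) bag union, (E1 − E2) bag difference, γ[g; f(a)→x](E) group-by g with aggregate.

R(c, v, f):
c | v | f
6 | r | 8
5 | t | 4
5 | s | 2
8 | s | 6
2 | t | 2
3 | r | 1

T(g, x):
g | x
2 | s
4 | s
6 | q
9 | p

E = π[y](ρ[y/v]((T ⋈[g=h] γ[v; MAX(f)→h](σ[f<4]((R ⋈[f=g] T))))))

Per-node cardinality:
  T → 4
  R → 6
  T → 4
  (R ⋈[f=g] T) → 4
  σ[f<4]((R ⋈[f=g] T)) → 2
  γ[v; MAX(f)→h](σ[f<4]((R ⋈[f=g] T))) → 2
  (T ⋈[g=h] γ[v; MAX(f)→h](σ[f<4]((R ⋈[f=g] T)))) → 2
  ρ[y/v]((T ⋈[g=h] γ[v; MAX(f)→h](σ[f<4]((R ⋈[f=g] T))))) → 2
  π[y](ρ[y/v]((T ⋈[g=h] γ[v; MAX(f)→h](σ[f<4]((R ⋈[f=g] T)))))) → 2

|E| = 2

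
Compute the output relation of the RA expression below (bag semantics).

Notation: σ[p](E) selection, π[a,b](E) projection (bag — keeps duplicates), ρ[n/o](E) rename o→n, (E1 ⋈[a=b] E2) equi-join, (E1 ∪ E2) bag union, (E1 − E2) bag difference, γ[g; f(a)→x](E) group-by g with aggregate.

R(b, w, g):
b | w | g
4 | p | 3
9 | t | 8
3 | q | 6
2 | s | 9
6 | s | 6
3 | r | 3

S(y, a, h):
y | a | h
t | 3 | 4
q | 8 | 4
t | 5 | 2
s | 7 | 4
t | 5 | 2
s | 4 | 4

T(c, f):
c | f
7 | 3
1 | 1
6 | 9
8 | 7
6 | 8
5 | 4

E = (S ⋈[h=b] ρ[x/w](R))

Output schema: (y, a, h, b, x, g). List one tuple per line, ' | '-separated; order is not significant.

Per-node cardinality:
  S → 6
  R → 6
  ρ[x/w](R) → 6
  (S ⋈[h=b] ρ[x/w](R)) → 6

== RESULT ==
y | a | h | b | x | g
q | 8 | 4 | 4 | p | 3
s | 4 | 4 | 4 | p | 3
s | 7 | 4 | 4 | p | 3
t | 3 | 4 | 4 | p | 3
t | 5 | 2 | 2 | s | 9
t | 5 | 2 | 2 | s | 9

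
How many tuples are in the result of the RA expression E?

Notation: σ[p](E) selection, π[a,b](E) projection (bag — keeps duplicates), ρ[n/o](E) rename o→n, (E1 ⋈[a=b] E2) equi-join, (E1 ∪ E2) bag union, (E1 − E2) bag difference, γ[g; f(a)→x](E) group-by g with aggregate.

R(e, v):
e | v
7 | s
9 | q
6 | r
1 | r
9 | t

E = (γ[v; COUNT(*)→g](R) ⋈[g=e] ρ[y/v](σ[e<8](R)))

Subexpression sizes:
  R → 5
  γ[v; COUNT(*)→g](R) → 4
  R → 5
  σ[e<8](R) → 3
  ρ[y/v](σ[e<8](R)) → 3
  (γ[v; COUNT(*)→g](R) ⋈[g=e] ρ[y/v](σ[e<8](R))) → 3

|E| = 3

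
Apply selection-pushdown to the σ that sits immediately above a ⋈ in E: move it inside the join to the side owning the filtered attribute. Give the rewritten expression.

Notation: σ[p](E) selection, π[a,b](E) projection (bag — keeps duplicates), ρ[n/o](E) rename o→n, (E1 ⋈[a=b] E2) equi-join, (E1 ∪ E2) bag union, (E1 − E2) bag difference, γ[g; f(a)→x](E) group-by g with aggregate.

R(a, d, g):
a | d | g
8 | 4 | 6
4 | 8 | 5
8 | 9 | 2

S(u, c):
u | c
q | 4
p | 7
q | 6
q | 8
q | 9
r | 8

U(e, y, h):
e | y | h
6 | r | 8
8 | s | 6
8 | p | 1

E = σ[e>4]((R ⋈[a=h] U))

σ filters on e, owned by the right side.
E' = (R ⋈[a=h] σ[e>4](U))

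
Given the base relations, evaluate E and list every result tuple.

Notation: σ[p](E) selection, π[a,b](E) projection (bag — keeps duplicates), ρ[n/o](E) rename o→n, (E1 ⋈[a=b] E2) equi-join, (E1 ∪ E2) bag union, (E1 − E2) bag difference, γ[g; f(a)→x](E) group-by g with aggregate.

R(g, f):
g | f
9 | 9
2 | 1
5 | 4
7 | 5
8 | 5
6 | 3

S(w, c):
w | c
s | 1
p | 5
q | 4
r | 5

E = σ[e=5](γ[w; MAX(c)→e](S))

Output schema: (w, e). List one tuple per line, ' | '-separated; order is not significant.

Per-node cardinality:
  S → 4
  γ[w; MAX(c)→e](S) → 4
  σ[e=5](γ[w; MAX(c)→e](S)) → 2

== RESULT ==
w | e
p | 5
r | 5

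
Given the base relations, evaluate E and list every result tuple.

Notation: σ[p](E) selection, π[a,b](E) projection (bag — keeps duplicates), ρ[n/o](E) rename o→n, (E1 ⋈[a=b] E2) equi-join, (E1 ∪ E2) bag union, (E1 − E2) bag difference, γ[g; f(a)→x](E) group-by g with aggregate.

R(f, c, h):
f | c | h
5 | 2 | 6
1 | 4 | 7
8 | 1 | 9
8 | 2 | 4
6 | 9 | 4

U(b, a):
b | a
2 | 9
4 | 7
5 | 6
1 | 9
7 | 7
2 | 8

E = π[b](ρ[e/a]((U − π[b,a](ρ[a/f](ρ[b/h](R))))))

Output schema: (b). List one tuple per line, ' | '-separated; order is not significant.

Row counts bottom-up:
  U → 6
  R → 5
  ρ[b/h](R) → 5
  ρ[a/f](ρ[b/h](R)) → 5
  π[b,a](ρ[a/f](ρ[b/h](R))) → 5
  (U − π[b,a](ρ[a/f](ρ[b/h](R)))) → 6
  ρ[e/a]((U − π[b,a](ρ[a/f](ρ[b/h](R))))) → 6
  π[b](ρ[e/a]((U − π[b,a](ρ[a/f](ρ[b/h](R)))))) → 6

== RESULT ==
b
1
2
2
4
5
7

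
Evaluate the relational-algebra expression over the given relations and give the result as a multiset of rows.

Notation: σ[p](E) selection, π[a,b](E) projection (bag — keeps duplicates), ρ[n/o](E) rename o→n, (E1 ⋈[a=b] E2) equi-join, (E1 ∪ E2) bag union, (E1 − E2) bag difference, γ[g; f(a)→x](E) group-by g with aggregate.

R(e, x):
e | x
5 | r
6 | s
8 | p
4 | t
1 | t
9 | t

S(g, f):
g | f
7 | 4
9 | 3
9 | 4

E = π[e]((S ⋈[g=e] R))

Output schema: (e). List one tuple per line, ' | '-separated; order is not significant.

Per-node cardinality:
  S → 3
  R → 6
  (S ⋈[g=e] R) → 2
  π[e]((S ⋈[g=e] R)) → 2

== RESULT ==
e
9
9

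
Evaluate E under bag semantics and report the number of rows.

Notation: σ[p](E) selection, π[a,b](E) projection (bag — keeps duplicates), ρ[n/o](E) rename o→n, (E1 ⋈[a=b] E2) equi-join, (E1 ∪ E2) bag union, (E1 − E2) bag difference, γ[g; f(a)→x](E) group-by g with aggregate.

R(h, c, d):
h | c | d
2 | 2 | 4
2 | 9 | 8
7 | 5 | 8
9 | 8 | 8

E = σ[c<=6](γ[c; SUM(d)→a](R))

Row counts bottom-up:
  R → 4
  γ[c; SUM(d)→a](R) → 4
  σ[c<=6](γ[c; SUM(d)→a](R)) → 2

|E| = 2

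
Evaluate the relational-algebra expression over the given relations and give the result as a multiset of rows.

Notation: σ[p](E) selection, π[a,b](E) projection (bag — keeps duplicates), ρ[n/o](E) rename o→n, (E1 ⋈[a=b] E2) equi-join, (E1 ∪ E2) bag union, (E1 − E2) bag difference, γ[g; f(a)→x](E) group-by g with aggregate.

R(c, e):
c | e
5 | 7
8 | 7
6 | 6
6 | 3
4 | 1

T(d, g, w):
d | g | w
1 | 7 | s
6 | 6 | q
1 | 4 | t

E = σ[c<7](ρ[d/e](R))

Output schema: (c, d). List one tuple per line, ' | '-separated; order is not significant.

Row counts bottom-up:
  R → 5
  ρ[d/e](R) → 5
  σ[c<7](ρ[d/e](R)) → 4

== RESULT ==
c | d
4 | 1
5 | 7
6 | 3
6 | 6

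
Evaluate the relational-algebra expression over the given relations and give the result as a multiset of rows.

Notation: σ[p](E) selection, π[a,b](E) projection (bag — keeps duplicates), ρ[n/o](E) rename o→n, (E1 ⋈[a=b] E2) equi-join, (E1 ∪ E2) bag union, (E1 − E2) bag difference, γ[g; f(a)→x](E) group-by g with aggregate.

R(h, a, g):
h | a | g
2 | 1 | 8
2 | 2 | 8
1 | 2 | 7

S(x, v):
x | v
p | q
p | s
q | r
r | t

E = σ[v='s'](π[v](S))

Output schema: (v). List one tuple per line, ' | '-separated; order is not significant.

Per-node cardinality:
  S → 4
  π[v](S) → 4
  σ[v='s'](π[v](S)) → 1

== RESULT ==
v
s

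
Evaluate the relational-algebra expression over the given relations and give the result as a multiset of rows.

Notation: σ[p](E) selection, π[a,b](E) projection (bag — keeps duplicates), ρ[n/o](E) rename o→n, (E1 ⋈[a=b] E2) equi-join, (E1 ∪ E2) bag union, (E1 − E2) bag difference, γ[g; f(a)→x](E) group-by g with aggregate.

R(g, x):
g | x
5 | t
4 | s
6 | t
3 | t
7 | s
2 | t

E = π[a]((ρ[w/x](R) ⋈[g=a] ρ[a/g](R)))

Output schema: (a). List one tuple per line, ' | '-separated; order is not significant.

Subexpression sizes:
  R → 6
  ρ[w/x](R) → 6
  R → 6
  ρ[a/g](R) → 6
  (ρ[w/x](R) ⋈[g=a] ρ[a/g](R)) → 6
  π[a]((ρ[w/x](R) ⋈[g=a] ρ[a/g](R))) → 6

== RESULT ==
a
2
3
4
5
6
7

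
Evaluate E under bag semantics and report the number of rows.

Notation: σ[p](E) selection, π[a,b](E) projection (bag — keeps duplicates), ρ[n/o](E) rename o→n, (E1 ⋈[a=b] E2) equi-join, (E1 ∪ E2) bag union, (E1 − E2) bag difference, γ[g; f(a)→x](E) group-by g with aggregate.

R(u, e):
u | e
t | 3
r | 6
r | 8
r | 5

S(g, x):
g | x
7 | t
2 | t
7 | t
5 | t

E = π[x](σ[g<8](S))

Per-node cardinality:
  S → 4
  σ[g<8](S) → 4
  π[x](σ[g<8](S)) → 4

|E| = 4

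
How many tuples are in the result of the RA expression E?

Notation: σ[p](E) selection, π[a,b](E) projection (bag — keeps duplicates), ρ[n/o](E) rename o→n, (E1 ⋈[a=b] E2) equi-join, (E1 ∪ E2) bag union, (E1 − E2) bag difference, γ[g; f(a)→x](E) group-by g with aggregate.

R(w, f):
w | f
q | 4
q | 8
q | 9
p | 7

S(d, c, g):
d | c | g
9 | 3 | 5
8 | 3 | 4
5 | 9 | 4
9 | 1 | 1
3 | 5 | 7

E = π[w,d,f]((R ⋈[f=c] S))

Per-node cardinality:
  R → 4
  S → 5
  (R ⋈[f=c] S) → 1
  π[w,d,f]((R ⋈[f=c] S)) → 1

|E| = 1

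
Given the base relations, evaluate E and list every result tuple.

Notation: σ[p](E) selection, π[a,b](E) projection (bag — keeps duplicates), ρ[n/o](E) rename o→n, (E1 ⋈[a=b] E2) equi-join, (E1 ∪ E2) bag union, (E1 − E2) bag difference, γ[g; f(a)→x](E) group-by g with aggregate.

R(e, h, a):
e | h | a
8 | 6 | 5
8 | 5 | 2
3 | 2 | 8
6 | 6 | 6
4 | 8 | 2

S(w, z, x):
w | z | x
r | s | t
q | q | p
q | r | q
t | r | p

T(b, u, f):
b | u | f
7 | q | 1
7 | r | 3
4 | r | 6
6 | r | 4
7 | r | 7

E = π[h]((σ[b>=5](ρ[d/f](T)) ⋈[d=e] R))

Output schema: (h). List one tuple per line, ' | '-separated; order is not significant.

Per-node cardinality:
  T → 5
  ρ[d/f](T) → 5
  σ[b>=5](ρ[d/f](T)) → 4
  R → 5
  (σ[b>=5](ρ[d/f](T)) ⋈[d=e] R) → 2
  π[h]((σ[b>=5](ρ[d/f](T)) ⋈[d=e] R)) → 2

== RESULT ==
h
2
8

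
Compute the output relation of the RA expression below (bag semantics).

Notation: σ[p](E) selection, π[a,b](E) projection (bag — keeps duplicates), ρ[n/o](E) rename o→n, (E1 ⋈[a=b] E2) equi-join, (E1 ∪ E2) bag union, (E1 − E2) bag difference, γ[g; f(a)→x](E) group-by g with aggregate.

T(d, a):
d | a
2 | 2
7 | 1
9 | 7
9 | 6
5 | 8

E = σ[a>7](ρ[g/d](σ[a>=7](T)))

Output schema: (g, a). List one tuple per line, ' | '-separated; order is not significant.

Row counts bottom-up:
  T → 5
  σ[a>=7](T) → 2
  ρ[g/d](σ[a>=7](T)) → 2
  σ[a>7](ρ[g/d](σ[a>=7](T))) → 1

== RESULT ==
g | a
5 | 8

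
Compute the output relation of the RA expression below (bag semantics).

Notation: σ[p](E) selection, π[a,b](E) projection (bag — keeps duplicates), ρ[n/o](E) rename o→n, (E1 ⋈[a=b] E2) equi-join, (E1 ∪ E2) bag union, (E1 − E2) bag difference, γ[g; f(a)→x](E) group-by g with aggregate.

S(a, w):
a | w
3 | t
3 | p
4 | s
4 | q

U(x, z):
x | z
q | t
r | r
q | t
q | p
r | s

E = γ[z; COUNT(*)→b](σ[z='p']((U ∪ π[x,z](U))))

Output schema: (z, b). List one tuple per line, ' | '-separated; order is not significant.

Stepwise |·|:
  U → 5
  U → 5
  π[x,z](U) → 5
  (U ∪ π[x,z](U)) → 10
  σ[z='p']((U ∪ π[x,z](U))) → 2
  γ[z; COUNT(*)→b](σ[z='p']((U ∪ π[x,z](U)))) → 1

== RESULT ==
z | b
p | 2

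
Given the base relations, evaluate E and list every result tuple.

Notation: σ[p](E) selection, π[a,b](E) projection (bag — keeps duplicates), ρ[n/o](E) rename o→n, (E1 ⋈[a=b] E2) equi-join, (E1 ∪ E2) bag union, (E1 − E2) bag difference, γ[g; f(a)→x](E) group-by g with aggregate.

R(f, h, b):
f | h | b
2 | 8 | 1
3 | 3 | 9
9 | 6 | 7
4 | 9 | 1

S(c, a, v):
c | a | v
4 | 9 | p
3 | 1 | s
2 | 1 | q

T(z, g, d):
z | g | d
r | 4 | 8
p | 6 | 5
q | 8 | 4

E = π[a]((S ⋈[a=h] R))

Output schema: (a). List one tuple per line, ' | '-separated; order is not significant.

Row counts bottom-up:
  S → 3
  R → 4
  (S ⋈[a=h] R) → 1
  π[a]((S ⋈[a=h] R)) → 1

== RESULT ==
a
9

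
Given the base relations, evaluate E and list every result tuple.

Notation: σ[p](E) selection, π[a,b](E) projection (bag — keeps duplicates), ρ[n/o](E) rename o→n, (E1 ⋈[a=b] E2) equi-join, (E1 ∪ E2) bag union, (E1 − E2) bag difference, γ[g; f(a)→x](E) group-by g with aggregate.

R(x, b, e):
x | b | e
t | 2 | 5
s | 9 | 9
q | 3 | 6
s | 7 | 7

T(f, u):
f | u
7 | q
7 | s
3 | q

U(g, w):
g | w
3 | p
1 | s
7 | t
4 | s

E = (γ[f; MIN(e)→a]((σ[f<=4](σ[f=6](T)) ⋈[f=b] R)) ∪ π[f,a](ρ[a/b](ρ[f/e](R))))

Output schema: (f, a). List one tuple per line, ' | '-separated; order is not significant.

Per-node cardinality:
  T → 3
  σ[f=6](T) → 0
  σ[f<=4](σ[f=6](T)) → 0
  R → 4
  (σ[f<=4](σ[f=6](T)) ⋈[f=b] R) → 0
  γ[f; MIN(e)→a]((σ[f<=4](σ[f=6](T)) ⋈[f=b] R)) → 0
  R → 4
  ρ[f/e](R) → 4
  ρ[a/b](ρ[f/e](R)) → 4
  π[f,a](ρ[a/b](ρ[f/e](R))) → 4
  (γ[f; MIN(e)→a]((σ[f<=4](σ[f=6](T)) ⋈[f=b] R)) ∪ π[f,a](ρ[a/b](ρ[f/e](R)))) → 4

== RESULT ==
f | a
5 | 2
6 | 3
7 | 7
9 | 9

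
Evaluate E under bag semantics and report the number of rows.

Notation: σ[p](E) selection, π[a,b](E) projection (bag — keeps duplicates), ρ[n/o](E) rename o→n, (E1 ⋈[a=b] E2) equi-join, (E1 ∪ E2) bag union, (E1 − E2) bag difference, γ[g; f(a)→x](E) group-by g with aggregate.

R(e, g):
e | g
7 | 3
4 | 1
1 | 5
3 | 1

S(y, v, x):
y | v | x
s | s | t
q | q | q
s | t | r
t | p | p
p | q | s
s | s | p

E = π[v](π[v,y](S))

Subexpression sizes:
  S → 6
  π[v,y](S) → 6
  π[v](π[v,y](S)) → 6

|E| = 6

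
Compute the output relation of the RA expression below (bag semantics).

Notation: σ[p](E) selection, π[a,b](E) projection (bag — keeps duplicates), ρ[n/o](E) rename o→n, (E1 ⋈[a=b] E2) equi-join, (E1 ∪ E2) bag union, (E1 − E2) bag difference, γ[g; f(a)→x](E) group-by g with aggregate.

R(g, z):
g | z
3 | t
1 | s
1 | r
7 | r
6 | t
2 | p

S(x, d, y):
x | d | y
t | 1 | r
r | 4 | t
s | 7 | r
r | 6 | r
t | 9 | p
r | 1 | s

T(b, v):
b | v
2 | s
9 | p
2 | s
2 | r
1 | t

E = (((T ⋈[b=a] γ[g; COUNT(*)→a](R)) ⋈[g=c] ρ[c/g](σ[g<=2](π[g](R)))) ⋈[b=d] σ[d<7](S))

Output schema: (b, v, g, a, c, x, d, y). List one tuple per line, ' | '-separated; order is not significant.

Per-node cardinality:
  T → 5
  R → 6
  γ[g; COUNT(*)→a](R) → 5
  (T ⋈[b=a] γ[g; COUNT(*)→a](R)) → 7
  R → 6
  π[g](R) → 6
  σ[g<=2](π[g](R)) → 3
  ρ[c/g](σ[g<=2](π[g](R))) → 3
  ((T ⋈[b=a] γ[g; COUNT(*)→a](R)) ⋈[g=c] ρ[c/g](σ[g<=2](π[g](R)))) → 7
  S → 6
  σ[d<7](S) → 4
  (((T ⋈[b=a] γ[g; COUNT(*)→a](R)) ⋈[g=c] ρ[c/g](σ[g<=2](π[g](R)))) ⋈[b=d] σ[d<7](S)) → 2

== RESULT ==
b | v | g | a | c | x | d | y
1 | t | 2 | 1 | 2 | r | 1 | s
1 | t | 2 | 1 | 2 | t | 1 | r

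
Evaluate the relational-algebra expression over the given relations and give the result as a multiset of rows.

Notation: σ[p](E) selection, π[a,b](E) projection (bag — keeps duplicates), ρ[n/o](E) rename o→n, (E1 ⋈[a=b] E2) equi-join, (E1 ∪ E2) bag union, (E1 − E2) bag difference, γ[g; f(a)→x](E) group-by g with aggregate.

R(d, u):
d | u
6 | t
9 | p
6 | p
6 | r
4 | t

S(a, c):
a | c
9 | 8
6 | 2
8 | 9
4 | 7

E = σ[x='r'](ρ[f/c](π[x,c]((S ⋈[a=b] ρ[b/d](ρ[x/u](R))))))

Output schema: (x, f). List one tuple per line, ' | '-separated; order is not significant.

Per-node cardinality:
  S → 4
  R → 5
  ρ[x/u](R) → 5
  ρ[b/d](ρ[x/u](R)) → 5
  (S ⋈[a=b] ρ[b/d](ρ[x/u](R))) → 5
  π[x,c]((S ⋈[a=b] ρ[b/d](ρ[x/u](R)))) → 5
  ρ[f/c](π[x,c]((S ⋈[a=b] ρ[b/d](ρ[x/u](R))))) → 5
  σ[x='r'](ρ[f/c](π[x,c]((S ⋈[a=b] ρ[b/d](ρ[x/u](R)))))) → 1

== RESULT ==
x | f
r | 2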